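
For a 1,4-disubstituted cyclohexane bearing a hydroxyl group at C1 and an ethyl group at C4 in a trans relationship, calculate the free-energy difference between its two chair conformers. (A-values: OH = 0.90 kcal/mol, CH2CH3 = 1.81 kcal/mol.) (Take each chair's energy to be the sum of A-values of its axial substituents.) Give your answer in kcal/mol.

2.71 kcal/mol

C1 and C4 have opposite parity, so for the trans isomer the two substituents are e,e in one chair and a,a in the other.
Chair I (hydroxyl axial, ethyl axial): E = 2.71 kcal/mol.
Chair II (hydroxyl equatorial, ethyl equatorial): E = 0.00 kcal/mol.
ΔE = 2.71 − 0.00 = 2.71 kcal/mol; chair II is more stable.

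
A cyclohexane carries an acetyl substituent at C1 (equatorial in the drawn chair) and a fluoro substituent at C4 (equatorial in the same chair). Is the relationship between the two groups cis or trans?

trans

C1 and C4 have opposite parity, so their axial bonds point in opposite directions.
With opposite-parity carbons, two substituents on the same face are one axial and one equatorial; opposite faces give both axial or both equatorial.
Here the groups are equatorial/equatorial → opposite face → trans.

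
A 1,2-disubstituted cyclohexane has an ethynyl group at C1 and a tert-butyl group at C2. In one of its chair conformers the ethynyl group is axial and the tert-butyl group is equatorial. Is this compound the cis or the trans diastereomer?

C1 and C2 have opposite parity, so their axial bonds point in opposite directions.
With opposite-parity carbons, two substituents on the same face are one axial and one equatorial; opposite faces give both axial or both equatorial.
Here the groups are axial/equatorial → same face → cis.

cis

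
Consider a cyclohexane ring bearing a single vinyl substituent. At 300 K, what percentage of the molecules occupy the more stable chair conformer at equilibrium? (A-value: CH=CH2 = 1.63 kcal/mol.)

93.9%

One chair has the vinyl group axial (E = 1.63 kcal/mol) and the other has it equatorial (E = 0).
ΔG = 1.63 kcal/mol between the two chairs.
K = exp(ΔG/RT) with R = 1.987×10⁻³ kcal mol⁻¹ K⁻¹ and T = 300 K gives K ≈ 15.4.
Fraction in the lower-energy chair = K/(K+1) = 93.9%.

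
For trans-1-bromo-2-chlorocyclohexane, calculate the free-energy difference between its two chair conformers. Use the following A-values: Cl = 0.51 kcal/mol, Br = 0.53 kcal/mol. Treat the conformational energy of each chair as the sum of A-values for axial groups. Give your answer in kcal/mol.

1.04 kcal/mol

C1 and C2 have opposite parity, so for the trans isomer the two substituents are e,e in one chair and a,a in the other.
Chair I (chloro axial, bromo axial): E = 1.04 kcal/mol.
Chair II (chloro equatorial, bromo equatorial): E = 0.00 kcal/mol.
ΔE = 1.04 − 0.00 = 1.04 kcal/mol; chair II is more stable.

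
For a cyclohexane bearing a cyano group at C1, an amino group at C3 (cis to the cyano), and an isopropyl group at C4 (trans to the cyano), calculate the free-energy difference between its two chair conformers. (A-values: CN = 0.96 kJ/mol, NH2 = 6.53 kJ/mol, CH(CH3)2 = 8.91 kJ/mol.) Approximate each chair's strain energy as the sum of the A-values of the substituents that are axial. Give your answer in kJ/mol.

Chair I (cyano axial, amino axial, isopropyl axial): E = 16.40 kJ/mol.
Chair II (cyano equatorial, amino equatorial, isopropyl equatorial): E = 0.00 kJ/mol.
ΔE = 16.40 − 0.00 = 16.40 kJ/mol; chair II is more stable.

16.40 kJ/mol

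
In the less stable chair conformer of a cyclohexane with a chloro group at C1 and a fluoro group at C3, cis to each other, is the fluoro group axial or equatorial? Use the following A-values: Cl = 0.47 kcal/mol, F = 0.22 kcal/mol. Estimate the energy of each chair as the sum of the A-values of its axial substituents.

axial

C1 and C3 have the same parity, so for the cis isomer the two substituents are e,e in one chair and a,a in the other.
Chair I (chloro axial, fluoro axial): E = 0.69 kcal/mol.
Chair II (chloro equatorial, fluoro equatorial): E = 0.00 kcal/mol.
Chair I is the less stable (higher-energy) conformer, and in that chair the fluoro group is axial.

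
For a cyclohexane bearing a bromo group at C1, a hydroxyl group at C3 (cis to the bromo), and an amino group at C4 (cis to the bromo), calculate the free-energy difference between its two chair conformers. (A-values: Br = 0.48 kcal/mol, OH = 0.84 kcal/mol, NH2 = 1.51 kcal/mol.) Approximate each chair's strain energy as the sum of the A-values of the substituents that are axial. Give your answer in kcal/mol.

Chair I (bromo axial, hydroxyl axial, amino equatorial): E = 1.32 kcal/mol.
Chair II (bromo equatorial, hydroxyl equatorial, amino axial): E = 1.51 kcal/mol.
ΔE = 1.51 − 1.32 = 0.19 kcal/mol; chair I is more stable.

0.19 kcal/mol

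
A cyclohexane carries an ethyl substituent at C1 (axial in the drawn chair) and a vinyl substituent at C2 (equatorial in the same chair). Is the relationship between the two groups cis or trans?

cis

C1 and C2 have opposite parity, so their axial bonds point in opposite directions.
With opposite-parity carbons, two substituents on the same face are one axial and one equatorial; opposite faces give both axial or both equatorial.
Here the groups are axial/equatorial → same face → cis.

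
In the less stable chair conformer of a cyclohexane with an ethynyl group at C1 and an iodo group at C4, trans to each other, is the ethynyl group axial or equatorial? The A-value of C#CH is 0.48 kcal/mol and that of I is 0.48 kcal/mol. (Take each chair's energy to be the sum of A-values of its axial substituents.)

C1 and C4 have opposite parity, so for the trans isomer the two substituents are e,e in one chair and a,a in the other.
Chair I (ethynyl axial, iodo axial): E = 0.96 kcal/mol.
Chair II (ethynyl equatorial, iodo equatorial): E = 0.00 kcal/mol.
Chair I is the less stable (higher-energy) conformer, and in that chair the ethynyl group is axial.

axial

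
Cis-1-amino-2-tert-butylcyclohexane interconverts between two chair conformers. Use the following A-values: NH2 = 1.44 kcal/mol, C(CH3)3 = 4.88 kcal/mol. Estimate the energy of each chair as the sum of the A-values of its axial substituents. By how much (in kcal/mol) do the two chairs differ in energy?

3.44 kcal/mol

C1 and C2 have opposite parity, so for the cis isomer the two substituents are one axial and one equatorial in each chair.
Chair I (amino axial, tert-butyl equatorial): E = 1.44 kcal/mol.
Chair II (amino equatorial, tert-butyl axial): E = 4.88 kcal/mol.
ΔE = 4.88 − 1.44 = 3.44 kcal/mol; chair I is more stable.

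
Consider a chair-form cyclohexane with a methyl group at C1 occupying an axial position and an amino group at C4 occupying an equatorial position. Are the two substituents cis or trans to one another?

C1 and C4 have opposite parity, so their axial bonds point in opposite directions.
With opposite-parity carbons, two substituents on the same face are one axial and one equatorial; opposite faces give both axial or both equatorial.
Here the groups are axial/equatorial → same face → cis.

cis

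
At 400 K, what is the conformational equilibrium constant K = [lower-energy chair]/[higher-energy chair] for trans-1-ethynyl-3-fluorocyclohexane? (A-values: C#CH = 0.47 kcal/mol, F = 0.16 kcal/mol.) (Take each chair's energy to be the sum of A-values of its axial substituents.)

C1 and C3 have the same parity, so for the trans isomer the two substituents are one axial and one equatorial in each chair.
Chair I (ethynyl axial, fluoro equatorial): E = 0.47 kcal/mol; chair II (ethynyl equatorial, fluoro axial): E = 0.16 kcal/mol.
ΔG = 0.31 kcal/mol between the two chairs.
K = exp(ΔG/RT) with R = 1.987×10⁻³ kcal mol⁻¹ K⁻¹ and T = 400 K gives K ≈ 1.48.

K ≈ 1.48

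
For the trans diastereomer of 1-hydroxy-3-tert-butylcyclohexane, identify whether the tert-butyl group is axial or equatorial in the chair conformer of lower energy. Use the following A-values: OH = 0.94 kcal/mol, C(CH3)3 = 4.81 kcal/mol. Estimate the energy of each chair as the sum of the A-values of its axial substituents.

C1 and C3 have the same parity, so for the trans isomer the two substituents are one axial and one equatorial in each chair.
Chair I (hydroxyl axial, tert-butyl equatorial): E = 0.94 kcal/mol.
Chair II (hydroxyl equatorial, tert-butyl axial): E = 4.81 kcal/mol.
Chair I is the more stable (lower-energy) conformer, and in that chair the tert-butyl group is equatorial.

equatorial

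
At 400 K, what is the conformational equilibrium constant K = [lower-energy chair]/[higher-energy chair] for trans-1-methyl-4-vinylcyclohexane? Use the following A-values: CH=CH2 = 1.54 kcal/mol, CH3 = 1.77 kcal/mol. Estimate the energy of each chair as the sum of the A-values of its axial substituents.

C1 and C4 have opposite parity, so for the trans isomer the two substituents are e,e in one chair and a,a in the other.
Chair I (vinyl axial, methyl axial): E = 3.31 kcal/mol; chair II (vinyl equatorial, methyl equatorial): E = 0.00 kcal/mol.
ΔG = 3.31 kcal/mol between the two chairs.
K = exp(ΔG/RT) with R = 1.987×10⁻³ kcal mol⁻¹ K⁻¹ and T = 400 K gives K ≈ 64.4.

K ≈ 64.4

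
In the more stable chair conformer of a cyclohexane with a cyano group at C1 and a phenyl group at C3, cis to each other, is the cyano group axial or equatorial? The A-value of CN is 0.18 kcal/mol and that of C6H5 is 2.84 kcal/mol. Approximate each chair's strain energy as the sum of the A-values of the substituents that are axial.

equatorial

C1 and C3 have the same parity, so for the cis isomer the two substituents are e,e in one chair and a,a in the other.
Chair I (cyano axial, phenyl axial): E = 3.02 kcal/mol.
Chair II (cyano equatorial, phenyl equatorial): E = 0.00 kcal/mol.
Chair II is the more stable (lower-energy) conformer, and in that chair the cyano group is equatorial.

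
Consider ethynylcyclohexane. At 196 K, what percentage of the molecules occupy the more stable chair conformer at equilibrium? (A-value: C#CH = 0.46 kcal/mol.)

76.5%

One chair has the ethynyl group axial (E = 0.46 kcal/mol) and the other has it equatorial (E = 0).
ΔG = 0.46 kcal/mol between the two chairs.
K = exp(ΔG/RT) with R = 1.987×10⁻³ kcal mol⁻¹ K⁻¹ and T = 196 K gives K ≈ 3.26.
Fraction in the lower-energy chair = K/(K+1) = 76.5%.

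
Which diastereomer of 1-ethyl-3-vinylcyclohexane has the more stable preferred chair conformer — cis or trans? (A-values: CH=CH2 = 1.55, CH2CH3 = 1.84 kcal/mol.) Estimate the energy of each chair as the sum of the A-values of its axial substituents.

cis

At 1,3 positions (parity same): cis → (e,e or a,a); trans → (a,e or e,a).
Best chair for cis: E = 0.00 kcal/mol; best chair for trans: E = 1.55 kcal/mol.
The cis isomer is lower by 1.55 kcal/mol.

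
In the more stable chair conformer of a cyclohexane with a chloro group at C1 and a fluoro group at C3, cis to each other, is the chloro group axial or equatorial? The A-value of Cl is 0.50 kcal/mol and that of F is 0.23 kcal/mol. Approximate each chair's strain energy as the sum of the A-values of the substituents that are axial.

C1 and C3 have the same parity, so for the cis isomer the two substituents are e,e in one chair and a,a in the other.
Chair I (chloro axial, fluoro axial): E = 0.73 kcal/mol.
Chair II (chloro equatorial, fluoro equatorial): E = 0.00 kcal/mol.
Chair II is the more stable (lower-energy) conformer, and in that chair the chloro group is equatorial.

equatorial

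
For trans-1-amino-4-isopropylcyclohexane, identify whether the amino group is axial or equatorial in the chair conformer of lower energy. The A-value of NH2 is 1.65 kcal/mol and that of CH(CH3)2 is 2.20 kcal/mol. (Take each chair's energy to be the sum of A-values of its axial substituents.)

equatorial

C1 and C4 have opposite parity, so for the trans isomer the two substituents are e,e in one chair and a,a in the other.
Chair I (amino axial, isopropyl axial): E = 3.85 kcal/mol.
Chair II (amino equatorial, isopropyl equatorial): E = 0.00 kcal/mol.
Chair II is the more stable (lower-energy) conformer, and in that chair the amino group is equatorial.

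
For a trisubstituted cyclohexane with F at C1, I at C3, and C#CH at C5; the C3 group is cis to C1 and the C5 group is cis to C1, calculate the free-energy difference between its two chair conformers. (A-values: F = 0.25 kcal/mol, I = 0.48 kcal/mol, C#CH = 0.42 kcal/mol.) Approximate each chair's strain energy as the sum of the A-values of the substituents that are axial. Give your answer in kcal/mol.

1.15 kcal/mol

Chair I (fluoro axial, iodo axial, ethynyl axial): E = 1.15 kcal/mol.
Chair II (fluoro equatorial, iodo equatorial, ethynyl equatorial): E = 0.00 kcal/mol.
ΔE = 1.15 − 0.00 = 1.15 kcal/mol; chair II is more stable.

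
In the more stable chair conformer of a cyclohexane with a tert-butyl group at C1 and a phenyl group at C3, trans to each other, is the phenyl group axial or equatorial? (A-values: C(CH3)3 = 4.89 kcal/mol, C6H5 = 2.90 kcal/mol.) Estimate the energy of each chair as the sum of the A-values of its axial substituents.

axial

C1 and C3 have the same parity, so for the trans isomer the two substituents are one axial and one equatorial in each chair.
Chair I (tert-butyl axial, phenyl equatorial): E = 4.89 kcal/mol.
Chair II (tert-butyl equatorial, phenyl axial): E = 2.90 kcal/mol.
Chair II is the more stable (lower-energy) conformer, and in that chair the phenyl group is axial.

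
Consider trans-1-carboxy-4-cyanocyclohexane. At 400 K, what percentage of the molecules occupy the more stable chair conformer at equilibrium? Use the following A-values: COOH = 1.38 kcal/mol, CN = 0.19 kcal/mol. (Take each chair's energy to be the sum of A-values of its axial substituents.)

C1 and C4 have opposite parity, so for the trans isomer the two substituents are e,e in one chair and a,a in the other.
Chair I (carboxyl axial, cyano axial): E = 1.57 kcal/mol; chair II (carboxyl equatorial, cyano equatorial): E = 0.00 kcal/mol.
ΔG = 1.57 kcal/mol between the two chairs.
K = exp(ΔG/RT) with R = 1.987×10⁻³ kcal mol⁻¹ K⁻¹ and T = 400 K gives K ≈ 7.21.
Fraction in the lower-energy chair = K/(K+1) = 87.8%.

87.8%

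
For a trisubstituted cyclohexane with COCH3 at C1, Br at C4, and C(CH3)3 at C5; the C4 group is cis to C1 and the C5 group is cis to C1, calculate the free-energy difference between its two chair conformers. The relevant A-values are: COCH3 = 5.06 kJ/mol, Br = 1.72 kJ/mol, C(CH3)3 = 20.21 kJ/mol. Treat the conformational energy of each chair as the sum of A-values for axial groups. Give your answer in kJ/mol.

23.55 kJ/mol

Chair I (acetyl axial, bromo equatorial, tert-butyl axial): E = 25.27 kJ/mol.
Chair II (acetyl equatorial, bromo axial, tert-butyl equatorial): E = 1.72 kJ/mol.
ΔE = 25.27 − 1.72 = 23.55 kJ/mol; chair II is more stable.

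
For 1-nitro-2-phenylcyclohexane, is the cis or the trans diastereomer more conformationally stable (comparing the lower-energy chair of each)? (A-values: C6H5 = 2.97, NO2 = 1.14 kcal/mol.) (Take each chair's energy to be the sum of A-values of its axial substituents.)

At 1,2 positions (parity opposite): cis → (a,e or e,a); trans → (e,e or a,a).
Best chair for cis: E = 1.14 kcal/mol; best chair for trans: E = 0.00 kcal/mol.
The trans isomer is lower by 1.14 kcal/mol.

trans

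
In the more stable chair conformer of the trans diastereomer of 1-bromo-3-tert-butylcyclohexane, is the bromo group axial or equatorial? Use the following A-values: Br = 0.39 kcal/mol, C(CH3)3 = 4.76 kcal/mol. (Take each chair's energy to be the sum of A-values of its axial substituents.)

axial

C1 and C3 have the same parity, so for the trans isomer the two substituents are one axial and one equatorial in each chair.
Chair I (bromo axial, tert-butyl equatorial): E = 0.39 kcal/mol.
Chair II (bromo equatorial, tert-butyl axial): E = 4.76 kcal/mol.
Chair I is the more stable (lower-energy) conformer, and in that chair the bromo group is axial.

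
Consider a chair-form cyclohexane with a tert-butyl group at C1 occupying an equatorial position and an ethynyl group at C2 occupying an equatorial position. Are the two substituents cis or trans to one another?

C1 and C2 have opposite parity, so their axial bonds point in opposite directions.
With opposite-parity carbons, two substituents on the same face are one axial and one equatorial; opposite faces give both axial or both equatorial.
Here the groups are equatorial/equatorial → opposite face → trans.

trans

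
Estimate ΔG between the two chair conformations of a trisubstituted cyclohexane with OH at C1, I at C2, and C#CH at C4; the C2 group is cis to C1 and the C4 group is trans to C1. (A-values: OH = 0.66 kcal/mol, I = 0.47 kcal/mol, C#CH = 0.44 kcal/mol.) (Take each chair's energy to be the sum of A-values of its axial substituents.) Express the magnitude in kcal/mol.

0.63 kcal/mol

Chair I (hydroxyl axial, iodo equatorial, ethynyl axial): E = 1.10 kcal/mol.
Chair II (hydroxyl equatorial, iodo axial, ethynyl equatorial): E = 0.47 kcal/mol.
ΔE = 1.10 − 0.47 = 0.63 kcal/mol; chair II is more stable.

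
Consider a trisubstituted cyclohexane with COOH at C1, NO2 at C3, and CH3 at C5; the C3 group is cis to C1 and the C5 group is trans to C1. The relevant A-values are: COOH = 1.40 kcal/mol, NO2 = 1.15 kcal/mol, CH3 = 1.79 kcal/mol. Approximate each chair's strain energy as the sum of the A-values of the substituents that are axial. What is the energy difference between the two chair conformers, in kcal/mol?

Chair I (carboxyl axial, nitro axial, methyl equatorial): E = 2.55 kcal/mol.
Chair II (carboxyl equatorial, nitro equatorial, methyl axial): E = 1.79 kcal/mol.
ΔE = 2.55 − 1.79 = 0.76 kcal/mol; chair II is more stable.

0.76 kcal/mol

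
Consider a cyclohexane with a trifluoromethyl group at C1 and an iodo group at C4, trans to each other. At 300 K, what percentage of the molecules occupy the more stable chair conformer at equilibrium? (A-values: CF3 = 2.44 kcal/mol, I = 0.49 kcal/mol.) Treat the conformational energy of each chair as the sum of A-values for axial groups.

C1 and C4 have opposite parity, so for the trans isomer the two substituents are e,e in one chair and a,a in the other.
Chair I (trifluoromethyl axial, iodo axial): E = 2.93 kcal/mol; chair II (trifluoromethyl equatorial, iodo equatorial): E = 0.00 kcal/mol.
ΔG = 2.93 kcal/mol between the two chairs.
K = exp(ΔG/RT) with R = 1.987×10⁻³ kcal mol⁻¹ K⁻¹ and T = 300 K gives K ≈ 136.
Fraction in the lower-energy chair = K/(K+1) = 99.3%.

99.3%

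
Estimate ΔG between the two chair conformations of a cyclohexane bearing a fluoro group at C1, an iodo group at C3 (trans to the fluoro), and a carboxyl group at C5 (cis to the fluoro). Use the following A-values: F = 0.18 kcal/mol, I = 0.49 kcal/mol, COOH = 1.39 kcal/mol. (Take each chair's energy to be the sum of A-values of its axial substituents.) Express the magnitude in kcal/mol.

Chair I (fluoro axial, iodo equatorial, carboxyl axial): E = 1.57 kcal/mol.
Chair II (fluoro equatorial, iodo axial, carboxyl equatorial): E = 0.49 kcal/mol.
ΔE = 1.57 − 0.49 = 1.08 kcal/mol; chair II is more stable.

1.08 kcal/mol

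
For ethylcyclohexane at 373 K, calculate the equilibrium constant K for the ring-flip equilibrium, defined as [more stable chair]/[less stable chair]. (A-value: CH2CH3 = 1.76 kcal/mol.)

One chair has the ethyl group axial (E = 1.76 kcal/mol) and the other has it equatorial (E = 0).
ΔG = 1.76 kcal/mol between the two chairs.
K = exp(ΔG/RT) with R = 1.987×10⁻³ kcal mol⁻¹ K⁻¹ and T = 373 K gives K ≈ 10.7.

K ≈ 10.7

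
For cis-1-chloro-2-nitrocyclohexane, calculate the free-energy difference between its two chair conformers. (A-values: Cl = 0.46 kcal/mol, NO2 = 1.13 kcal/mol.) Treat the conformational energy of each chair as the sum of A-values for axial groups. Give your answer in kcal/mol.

C1 and C2 have opposite parity, so for the cis isomer the two substituents are one axial and one equatorial in each chair.
Chair I (chloro axial, nitro equatorial): E = 0.46 kcal/mol.
Chair II (chloro equatorial, nitro axial): E = 1.13 kcal/mol.
ΔE = 1.13 − 0.46 = 0.67 kcal/mol; chair I is more stable.

0.67 kcal/mol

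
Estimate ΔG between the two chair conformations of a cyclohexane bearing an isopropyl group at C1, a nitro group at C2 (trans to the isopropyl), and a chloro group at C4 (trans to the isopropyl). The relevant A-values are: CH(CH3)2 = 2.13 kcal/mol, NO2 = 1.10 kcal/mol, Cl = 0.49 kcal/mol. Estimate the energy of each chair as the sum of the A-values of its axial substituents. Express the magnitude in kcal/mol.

Chair I (isopropyl axial, nitro axial, chloro axial): E = 3.72 kcal/mol.
Chair II (isopropyl equatorial, nitro equatorial, chloro equatorial): E = 0.00 kcal/mol.
ΔE = 3.72 − 0.00 = 3.72 kcal/mol; chair II is more stable.

3.72 kcal/mol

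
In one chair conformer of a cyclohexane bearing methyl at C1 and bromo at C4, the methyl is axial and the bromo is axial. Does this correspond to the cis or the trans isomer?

trans

C1 and C4 have opposite parity, so their axial bonds point in opposite directions.
With opposite-parity carbons, two substituents on the same face are one axial and one equatorial; opposite faces give both axial or both equatorial.
Here the groups are axial/axial → opposite face → trans.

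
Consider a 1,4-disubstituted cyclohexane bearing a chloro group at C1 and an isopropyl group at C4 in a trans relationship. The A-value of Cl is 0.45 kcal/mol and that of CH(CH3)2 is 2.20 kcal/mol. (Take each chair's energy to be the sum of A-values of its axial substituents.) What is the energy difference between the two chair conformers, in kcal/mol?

C1 and C4 have opposite parity, so for the trans isomer the two substituents are e,e in one chair and a,a in the other.
Chair I (chloro axial, isopropyl axial): E = 2.65 kcal/mol.
Chair II (chloro equatorial, isopropyl equatorial): E = 0.00 kcal/mol.
ΔE = 2.65 − 0.00 = 2.65 kcal/mol; chair II is more stable.

2.65 kcal/mol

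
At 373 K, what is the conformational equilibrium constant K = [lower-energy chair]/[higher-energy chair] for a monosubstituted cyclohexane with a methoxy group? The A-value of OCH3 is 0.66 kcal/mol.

K ≈ 2.44

One chair has the methoxy group axial (E = 0.66 kcal/mol) and the other has it equatorial (E = 0).
ΔG = 0.66 kcal/mol between the two chairs.
K = exp(ΔG/RT) with R = 1.987×10⁻³ kcal mol⁻¹ K⁻¹ and T = 373 K gives K ≈ 2.44.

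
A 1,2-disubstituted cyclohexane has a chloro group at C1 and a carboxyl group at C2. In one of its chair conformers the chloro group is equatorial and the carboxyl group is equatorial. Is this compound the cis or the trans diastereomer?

trans

C1 and C2 have opposite parity, so their axial bonds point in opposite directions.
With opposite-parity carbons, two substituents on the same face are one axial and one equatorial; opposite faces give both axial or both equatorial.
Here the groups are equatorial/equatorial → opposite face → trans.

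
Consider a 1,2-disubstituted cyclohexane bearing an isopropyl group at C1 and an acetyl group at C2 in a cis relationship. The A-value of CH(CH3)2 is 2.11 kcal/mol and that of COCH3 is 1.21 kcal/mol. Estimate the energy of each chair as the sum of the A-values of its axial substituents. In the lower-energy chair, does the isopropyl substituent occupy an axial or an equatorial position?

equatorial

C1 and C2 have opposite parity, so for the cis isomer the two substituents are one axial and one equatorial in each chair.
Chair I (isopropyl axial, acetyl equatorial): E = 2.11 kcal/mol.
Chair II (isopropyl equatorial, acetyl axial): E = 1.21 kcal/mol.
Chair II is the more stable (lower-energy) conformer, and in that chair the isopropyl group is equatorial.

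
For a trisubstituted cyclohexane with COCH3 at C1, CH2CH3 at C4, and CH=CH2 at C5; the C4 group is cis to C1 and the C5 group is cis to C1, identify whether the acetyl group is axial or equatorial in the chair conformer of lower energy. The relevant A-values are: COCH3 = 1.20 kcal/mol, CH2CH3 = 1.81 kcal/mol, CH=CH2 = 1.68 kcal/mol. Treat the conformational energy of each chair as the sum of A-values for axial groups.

equatorial

Chair I (acetyl axial, ethyl equatorial, vinyl axial): E = 2.88 kcal/mol.
Chair II (acetyl equatorial, ethyl axial, vinyl equatorial): E = 1.81 kcal/mol.
Chair II is the more stable (lower-energy) conformer, and in that chair the acetyl group is equatorial.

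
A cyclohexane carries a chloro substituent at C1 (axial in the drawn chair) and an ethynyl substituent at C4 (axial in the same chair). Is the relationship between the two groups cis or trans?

C1 and C4 have opposite parity, so their axial bonds point in opposite directions.
With opposite-parity carbons, two substituents on the same face are one axial and one equatorial; opposite faces give both axial or both equatorial.
Here the groups are axial/axial → opposite face → trans.

trans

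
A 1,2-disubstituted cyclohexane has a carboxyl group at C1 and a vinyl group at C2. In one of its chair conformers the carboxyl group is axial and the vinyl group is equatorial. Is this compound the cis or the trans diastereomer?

cis

C1 and C2 have opposite parity, so their axial bonds point in opposite directions.
With opposite-parity carbons, two substituents on the same face are one axial and one equatorial; opposite faces give both axial or both equatorial.
Here the groups are axial/equatorial → same face → cis.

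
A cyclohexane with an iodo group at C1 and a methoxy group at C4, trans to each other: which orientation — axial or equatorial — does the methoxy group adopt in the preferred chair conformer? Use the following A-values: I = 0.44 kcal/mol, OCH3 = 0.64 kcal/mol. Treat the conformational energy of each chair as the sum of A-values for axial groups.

C1 and C4 have opposite parity, so for the trans isomer the two substituents are e,e in one chair and a,a in the other.
Chair I (iodo axial, methoxy axial): E = 1.08 kcal/mol.
Chair II (iodo equatorial, methoxy equatorial): E = 0.00 kcal/mol.
Chair II is the more stable (lower-energy) conformer, and in that chair the methoxy group is equatorial.

equatorial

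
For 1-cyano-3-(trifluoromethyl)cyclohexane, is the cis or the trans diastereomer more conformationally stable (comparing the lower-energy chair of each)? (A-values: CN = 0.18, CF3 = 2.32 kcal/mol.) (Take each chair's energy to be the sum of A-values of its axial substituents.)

At 1,3 positions (parity same): cis → (e,e or a,a); trans → (a,e or e,a).
Best chair for cis: E = 0.00 kcal/mol; best chair for trans: E = 0.18 kcal/mol.
The cis isomer is lower by 0.18 kcal/mol.

cis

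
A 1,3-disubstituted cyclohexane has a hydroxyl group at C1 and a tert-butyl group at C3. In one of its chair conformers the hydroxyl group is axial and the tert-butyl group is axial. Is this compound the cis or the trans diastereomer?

cis

C1 and C3 have the same parity, so their axial bonds point in the same direction.
With same-parity carbons, two substituents on the same face are both axial or both equatorial; opposite faces give one of each.
Here the groups are axial/axial → same face → cis.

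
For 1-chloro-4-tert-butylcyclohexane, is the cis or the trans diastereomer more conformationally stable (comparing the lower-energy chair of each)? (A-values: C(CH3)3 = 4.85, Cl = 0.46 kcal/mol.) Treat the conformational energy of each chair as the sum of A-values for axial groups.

At 1,4 positions (parity opposite): cis → (a,e or e,a); trans → (e,e or a,a).
Best chair for cis: E = 0.46 kcal/mol; best chair for trans: E = 0.00 kcal/mol.
The trans isomer is lower by 0.46 kcal/mol.

trans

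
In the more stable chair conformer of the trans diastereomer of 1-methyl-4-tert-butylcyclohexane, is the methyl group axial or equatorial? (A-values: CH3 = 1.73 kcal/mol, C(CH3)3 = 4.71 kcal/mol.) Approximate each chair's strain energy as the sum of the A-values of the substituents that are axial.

equatorial

C1 and C4 have opposite parity, so for the trans isomer the two substituents are e,e in one chair and a,a in the other.
Chair I (methyl axial, tert-butyl axial): E = 6.44 kcal/mol.
Chair II (methyl equatorial, tert-butyl equatorial): E = 0.00 kcal/mol.
Chair II is the more stable (lower-energy) conformer, and in that chair the methyl group is equatorial.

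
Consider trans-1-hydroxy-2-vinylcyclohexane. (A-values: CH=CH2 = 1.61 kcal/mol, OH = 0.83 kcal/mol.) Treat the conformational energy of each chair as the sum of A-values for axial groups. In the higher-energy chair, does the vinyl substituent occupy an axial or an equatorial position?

C1 and C2 have opposite parity, so for the trans isomer the two substituents are e,e in one chair and a,a in the other.
Chair I (vinyl axial, hydroxyl axial): E = 2.44 kcal/mol.
Chair II (vinyl equatorial, hydroxyl equatorial): E = 0.00 kcal/mol.
Chair I is the less stable (higher-energy) conformer, and in that chair the vinyl group is axial.

axial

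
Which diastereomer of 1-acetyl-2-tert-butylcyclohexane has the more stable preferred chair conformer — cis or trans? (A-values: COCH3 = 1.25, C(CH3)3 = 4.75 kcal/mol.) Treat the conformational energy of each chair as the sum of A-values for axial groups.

trans

At 1,2 positions (parity opposite): cis → (a,e or e,a); trans → (e,e or a,a).
Best chair for cis: E = 1.25 kcal/mol; best chair for trans: E = 0.00 kcal/mol.
The trans isomer is lower by 1.25 kcal/mol.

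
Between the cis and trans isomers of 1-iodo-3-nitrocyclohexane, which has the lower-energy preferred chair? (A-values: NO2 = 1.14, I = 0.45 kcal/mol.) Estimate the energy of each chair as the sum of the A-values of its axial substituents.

At 1,3 positions (parity same): cis → (e,e or a,a); trans → (a,e or e,a).
Best chair for cis: E = 0.00 kcal/mol; best chair for trans: E = 0.45 kcal/mol.
The cis isomer is lower by 0.45 kcal/mol.

cis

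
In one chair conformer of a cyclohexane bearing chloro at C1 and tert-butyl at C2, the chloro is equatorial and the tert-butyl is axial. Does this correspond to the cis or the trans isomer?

C1 and C2 have opposite parity, so their axial bonds point in opposite directions.
With opposite-parity carbons, two substituents on the same face are one axial and one equatorial; opposite faces give both axial or both equatorial.
Here the groups are equatorial/axial → same face → cis.

cis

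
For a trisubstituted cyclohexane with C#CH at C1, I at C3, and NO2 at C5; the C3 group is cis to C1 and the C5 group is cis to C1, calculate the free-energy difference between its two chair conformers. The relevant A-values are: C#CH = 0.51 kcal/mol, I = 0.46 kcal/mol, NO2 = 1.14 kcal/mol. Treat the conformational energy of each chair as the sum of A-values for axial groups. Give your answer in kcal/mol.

2.11 kcal/mol

Chair I (ethynyl axial, iodo axial, nitro axial): E = 2.11 kcal/mol.
Chair II (ethynyl equatorial, iodo equatorial, nitro equatorial): E = 0.00 kcal/mol.
ΔE = 2.11 − 0.00 = 2.11 kcal/mol; chair II is more stable.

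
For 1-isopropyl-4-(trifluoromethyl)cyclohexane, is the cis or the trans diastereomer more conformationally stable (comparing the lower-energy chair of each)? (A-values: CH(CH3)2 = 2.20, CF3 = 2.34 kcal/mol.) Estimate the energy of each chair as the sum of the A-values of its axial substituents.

At 1,4 positions (parity opposite): cis → (a,e or e,a); trans → (e,e or a,a).
Best chair for cis: E = 2.20 kcal/mol; best chair for trans: E = 0.00 kcal/mol.
The trans isomer is lower by 2.20 kcal/mol.

trans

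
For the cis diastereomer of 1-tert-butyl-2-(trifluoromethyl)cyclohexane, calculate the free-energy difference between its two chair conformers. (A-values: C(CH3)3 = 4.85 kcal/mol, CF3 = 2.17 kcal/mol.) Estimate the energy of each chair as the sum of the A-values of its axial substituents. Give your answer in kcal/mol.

2.68 kcal/mol

C1 and C2 have opposite parity, so for the cis isomer the two substituents are one axial and one equatorial in each chair.
Chair I (tert-butyl axial, trifluoromethyl equatorial): E = 4.85 kcal/mol.
Chair II (tert-butyl equatorial, trifluoromethyl axial): E = 2.17 kcal/mol.
ΔE = 4.85 − 2.17 = 2.68 kcal/mol; chair II is more stable.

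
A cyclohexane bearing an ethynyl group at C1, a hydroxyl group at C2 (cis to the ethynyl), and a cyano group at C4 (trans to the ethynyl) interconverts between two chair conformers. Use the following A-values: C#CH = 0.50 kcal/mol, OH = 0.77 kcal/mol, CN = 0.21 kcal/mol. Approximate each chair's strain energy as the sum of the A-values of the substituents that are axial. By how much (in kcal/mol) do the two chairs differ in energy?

Chair I (ethynyl axial, hydroxyl equatorial, cyano axial): E = 0.71 kcal/mol.
Chair II (ethynyl equatorial, hydroxyl axial, cyano equatorial): E = 0.77 kcal/mol.
ΔE = 0.77 − 0.71 = 0.06 kcal/mol; chair I is more stable.

0.06 kcal/mol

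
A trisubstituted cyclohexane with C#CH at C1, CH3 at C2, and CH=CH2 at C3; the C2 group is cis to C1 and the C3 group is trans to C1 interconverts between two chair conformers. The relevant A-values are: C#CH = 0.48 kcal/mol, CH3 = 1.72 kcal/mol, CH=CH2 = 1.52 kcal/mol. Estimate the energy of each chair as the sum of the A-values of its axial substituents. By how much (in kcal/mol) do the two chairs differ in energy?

2.76 kcal/mol

Chair I (ethynyl axial, methyl equatorial, vinyl equatorial): E = 0.48 kcal/mol.
Chair II (ethynyl equatorial, methyl axial, vinyl axial): E = 3.24 kcal/mol.
ΔE = 3.24 − 0.48 = 2.76 kcal/mol; chair I is more stable.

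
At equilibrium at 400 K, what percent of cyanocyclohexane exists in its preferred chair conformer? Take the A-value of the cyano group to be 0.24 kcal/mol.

One chair has the cyano group axial (E = 0.24 kcal/mol) and the other has it equatorial (E = 0).
ΔG = 0.24 kcal/mol between the two chairs.
K = exp(ΔG/RT) with R = 1.987×10⁻³ kcal mol⁻¹ K⁻¹ and T = 400 K gives K ≈ 1.35.
Fraction in the lower-energy chair = K/(K+1) = 57.5%.

57.5%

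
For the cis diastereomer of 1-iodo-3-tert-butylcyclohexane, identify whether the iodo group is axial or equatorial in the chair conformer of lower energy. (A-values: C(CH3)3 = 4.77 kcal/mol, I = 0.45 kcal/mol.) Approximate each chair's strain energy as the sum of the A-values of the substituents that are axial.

equatorial

C1 and C3 have the same parity, so for the cis isomer the two substituents are e,e in one chair and a,a in the other.
Chair I (tert-butyl axial, iodo axial): E = 5.22 kcal/mol.
Chair II (tert-butyl equatorial, iodo equatorial): E = 0.00 kcal/mol.
Chair II is the more stable (lower-energy) conformer, and in that chair the iodo group is equatorial.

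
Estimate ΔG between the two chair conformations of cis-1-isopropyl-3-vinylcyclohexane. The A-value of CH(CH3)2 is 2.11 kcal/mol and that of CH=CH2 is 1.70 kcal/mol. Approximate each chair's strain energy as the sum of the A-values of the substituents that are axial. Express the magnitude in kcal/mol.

3.81 kcal/mol

C1 and C3 have the same parity, so for the cis isomer the two substituents are e,e in one chair and a,a in the other.
Chair I (isopropyl axial, vinyl axial): E = 3.81 kcal/mol.
Chair II (isopropyl equatorial, vinyl equatorial): E = 0.00 kcal/mol.
ΔE = 3.81 − 0.00 = 3.81 kcal/mol; chair II is more stable.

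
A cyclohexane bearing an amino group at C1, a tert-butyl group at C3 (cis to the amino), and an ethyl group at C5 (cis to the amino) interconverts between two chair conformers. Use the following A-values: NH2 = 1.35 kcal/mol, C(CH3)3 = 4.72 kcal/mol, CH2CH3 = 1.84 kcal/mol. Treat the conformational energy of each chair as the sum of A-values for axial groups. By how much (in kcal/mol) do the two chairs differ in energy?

Chair I (amino axial, tert-butyl axial, ethyl axial): E = 7.91 kcal/mol.
Chair II (amino equatorial, tert-butyl equatorial, ethyl equatorial): E = 0.00 kcal/mol.
ΔE = 7.91 − 0.00 = 7.91 kcal/mol; chair II is more stable.

7.91 kcal/mol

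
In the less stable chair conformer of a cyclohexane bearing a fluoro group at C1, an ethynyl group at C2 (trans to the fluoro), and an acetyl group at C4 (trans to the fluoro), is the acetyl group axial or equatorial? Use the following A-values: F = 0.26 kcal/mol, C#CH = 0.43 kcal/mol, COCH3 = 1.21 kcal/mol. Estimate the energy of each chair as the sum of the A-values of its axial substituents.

axial

Chair I (fluoro axial, ethynyl axial, acetyl axial): E = 1.90 kcal/mol.
Chair II (fluoro equatorial, ethynyl equatorial, acetyl equatorial): E = 0.00 kcal/mol.
Chair I is the less stable (higher-energy) conformer, and in that chair the acetyl group is axial.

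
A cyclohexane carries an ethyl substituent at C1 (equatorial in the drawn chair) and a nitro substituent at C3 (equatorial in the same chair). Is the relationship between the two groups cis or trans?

C1 and C3 have the same parity, so their axial bonds point in the same direction.
With same-parity carbons, two substituents on the same face are both axial or both equatorial; opposite faces give one of each.
Here the groups are equatorial/equatorial → same face → cis.

cis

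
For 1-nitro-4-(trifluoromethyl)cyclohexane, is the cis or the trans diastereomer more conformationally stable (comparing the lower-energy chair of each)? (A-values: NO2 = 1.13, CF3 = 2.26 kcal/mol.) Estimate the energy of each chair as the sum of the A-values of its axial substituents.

trans

At 1,4 positions (parity opposite): cis → (a,e or e,a); trans → (e,e or a,a).
Best chair for cis: E = 1.13 kcal/mol; best chair for trans: E = 0.00 kcal/mol.
The trans isomer is lower by 1.13 kcal/mol.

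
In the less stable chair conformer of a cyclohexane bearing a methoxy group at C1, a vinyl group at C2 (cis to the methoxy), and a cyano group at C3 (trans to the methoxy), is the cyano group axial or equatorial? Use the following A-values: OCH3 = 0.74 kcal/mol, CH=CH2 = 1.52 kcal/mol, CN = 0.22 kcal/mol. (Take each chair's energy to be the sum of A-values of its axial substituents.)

Chair I (methoxy axial, vinyl equatorial, cyano equatorial): E = 0.74 kcal/mol.
Chair II (methoxy equatorial, vinyl axial, cyano axial): E = 1.74 kcal/mol.
Chair II is the less stable (higher-energy) conformer, and in that chair the cyano group is axial.

axial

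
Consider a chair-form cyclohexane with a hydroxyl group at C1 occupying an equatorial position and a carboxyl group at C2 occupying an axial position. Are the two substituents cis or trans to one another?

C1 and C2 have opposite parity, so their axial bonds point in opposite directions.
With opposite-parity carbons, two substituents on the same face are one axial and one equatorial; opposite faces give both axial or both equatorial.
Here the groups are equatorial/axial → same face → cis.

cis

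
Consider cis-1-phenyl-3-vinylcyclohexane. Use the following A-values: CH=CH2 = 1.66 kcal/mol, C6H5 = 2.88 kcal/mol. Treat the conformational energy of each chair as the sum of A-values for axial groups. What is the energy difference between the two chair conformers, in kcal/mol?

4.54 kcal/mol

C1 and C3 have the same parity, so for the cis isomer the two substituents are e,e in one chair and a,a in the other.
Chair I (vinyl axial, phenyl axial): E = 4.54 kcal/mol.
Chair II (vinyl equatorial, phenyl equatorial): E = 0.00 kcal/mol.
ΔE = 4.54 − 0.00 = 4.54 kcal/mol; chair II is more stable.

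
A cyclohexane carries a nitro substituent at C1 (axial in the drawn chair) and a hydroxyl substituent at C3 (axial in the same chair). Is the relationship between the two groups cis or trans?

cis

C1 and C3 have the same parity, so their axial bonds point in the same direction.
With same-parity carbons, two substituents on the same face are both axial or both equatorial; opposite faces give one of each.
Here the groups are axial/axial → same face → cis.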